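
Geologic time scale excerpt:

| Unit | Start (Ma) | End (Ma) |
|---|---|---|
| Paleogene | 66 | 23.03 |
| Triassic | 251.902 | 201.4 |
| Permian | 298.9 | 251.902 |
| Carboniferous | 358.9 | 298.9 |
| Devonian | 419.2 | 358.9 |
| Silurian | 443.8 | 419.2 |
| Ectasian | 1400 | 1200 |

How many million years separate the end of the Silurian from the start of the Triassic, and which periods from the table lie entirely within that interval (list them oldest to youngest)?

End of Silurian = 419.2 Ma; start of Triassic = 251.902 Ma.
Gap = 419.2 − 251.902 = 167.298 Myr.
Periods wholly inside 419.2–251.902 Ma: Devonian (419.2–358.9), Carboniferous (358.9–298.9), Permian (298.9–251.902).

167.298 million years; Devonian, Carboniferous, Permian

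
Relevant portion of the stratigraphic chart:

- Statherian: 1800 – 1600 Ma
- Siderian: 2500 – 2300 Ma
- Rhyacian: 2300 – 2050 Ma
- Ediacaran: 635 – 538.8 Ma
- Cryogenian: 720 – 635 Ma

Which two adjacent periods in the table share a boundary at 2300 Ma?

Siderian and Rhyacian

The Siderian ends at 2300 Ma and the Rhyacian begins at 2300 Ma, so they share that boundary.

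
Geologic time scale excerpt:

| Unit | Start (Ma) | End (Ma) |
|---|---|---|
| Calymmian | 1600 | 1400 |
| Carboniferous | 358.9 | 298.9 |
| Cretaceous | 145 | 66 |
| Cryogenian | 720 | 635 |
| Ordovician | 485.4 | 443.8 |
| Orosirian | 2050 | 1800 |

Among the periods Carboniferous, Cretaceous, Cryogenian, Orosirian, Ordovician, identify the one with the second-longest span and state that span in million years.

Cryogenian, 85 million years

Start − end for each: Carboniferous 358.9 − 298.9 = 60; Cretaceous 145 − 66 = 79; Cryogenian 720 − 635 = 85; Orosirian 2050 − 1800 = 250; Ordovician 485.4 − 443.8 = 41.6.
Ranking these from longest: Orosirian > Cryogenian > Cretaceous > Carboniferous > Ordovician.
Position 2 in that ranking is Cryogenian, which lasted 85 Myr.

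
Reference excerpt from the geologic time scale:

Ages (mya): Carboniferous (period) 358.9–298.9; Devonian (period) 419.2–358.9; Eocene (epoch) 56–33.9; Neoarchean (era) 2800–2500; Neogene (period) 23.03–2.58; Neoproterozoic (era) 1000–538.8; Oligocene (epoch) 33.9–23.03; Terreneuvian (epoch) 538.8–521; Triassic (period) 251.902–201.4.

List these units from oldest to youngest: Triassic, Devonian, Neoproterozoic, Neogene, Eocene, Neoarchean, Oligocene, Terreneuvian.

Neoarchean → Neoproterozoic → Terreneuvian → Devonian → Triassic → Eocene → Oligocene → Neogene

Sorting by start age (descending Ma, since larger Ma = older): Neoarchean began 2800, Neoproterozoic began 1000, Terreneuvian began 538.8, Devonian began 419.2, Triassic began 251.902, Eocene began 56, Oligocene began 33.9, Neogene began 23.03.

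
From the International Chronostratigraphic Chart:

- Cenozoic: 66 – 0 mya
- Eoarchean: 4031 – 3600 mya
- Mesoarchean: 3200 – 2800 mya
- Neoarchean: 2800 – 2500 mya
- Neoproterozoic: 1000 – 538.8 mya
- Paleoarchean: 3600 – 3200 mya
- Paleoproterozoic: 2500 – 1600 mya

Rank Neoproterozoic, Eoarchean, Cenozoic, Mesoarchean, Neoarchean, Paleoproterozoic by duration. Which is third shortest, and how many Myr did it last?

Durations: Neoproterozoic 461.2; Eoarchean 431; Cenozoic 66; Mesoarchean 400; Neoarchean 300; Paleoproterozoic 900 Myr.
Sorted shortest-first: Cenozoic (66), Neoarchean (300), Mesoarchean (400), Eoarchean (431), Neoproterozoic (461.2), Paleoproterozoic (900).
The third shortest is Mesoarchean at 400 Myr.

Mesoarchean, 400 million years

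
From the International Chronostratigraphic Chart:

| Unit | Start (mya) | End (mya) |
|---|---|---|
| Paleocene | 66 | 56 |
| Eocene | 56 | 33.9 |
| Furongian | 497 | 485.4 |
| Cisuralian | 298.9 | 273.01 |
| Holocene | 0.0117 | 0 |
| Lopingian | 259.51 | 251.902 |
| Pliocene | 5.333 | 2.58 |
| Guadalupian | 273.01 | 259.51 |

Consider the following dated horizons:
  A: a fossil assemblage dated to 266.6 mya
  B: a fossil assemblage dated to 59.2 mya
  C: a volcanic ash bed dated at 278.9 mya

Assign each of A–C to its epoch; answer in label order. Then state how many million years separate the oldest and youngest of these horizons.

Match each age against the start–end ranges in the excerpt: A = 266.6 Ma → Guadalupian (273.01–259.51); B = 59.2 Ma → Paleocene (66–56); C = 278.9 Ma → Cisuralian (298.9–273.01).
The largest age is 278.9 Ma and the smallest is 59.2 Ma; their difference is 219.7 Myr.

A — Guadalupian; B — Paleocene; C — Cisuralian; span 219.7 million years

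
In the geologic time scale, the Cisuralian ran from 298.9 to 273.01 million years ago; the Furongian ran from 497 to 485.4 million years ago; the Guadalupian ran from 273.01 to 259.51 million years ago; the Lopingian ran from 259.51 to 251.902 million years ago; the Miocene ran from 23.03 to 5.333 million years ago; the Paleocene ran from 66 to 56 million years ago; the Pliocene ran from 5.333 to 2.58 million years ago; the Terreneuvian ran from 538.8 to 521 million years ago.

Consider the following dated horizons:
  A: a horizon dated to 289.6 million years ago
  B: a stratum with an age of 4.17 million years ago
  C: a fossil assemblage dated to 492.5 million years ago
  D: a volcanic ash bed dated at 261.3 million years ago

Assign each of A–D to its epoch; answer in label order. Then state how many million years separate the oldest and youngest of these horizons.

A — Cisuralian; B — Pliocene; C — Furongian; D — Guadalupian; span 488.33 million years

Match each age against the start–end ranges in the excerpt: A = 289.6 Ma → Cisuralian (298.9–273.01); B = 4.17 Ma → Pliocene (5.333–2.58); C = 492.5 Ma → Furongian (497–485.4); D = 261.3 Ma → Guadalupian (273.01–259.51).
The largest age is 492.5 Ma and the smallest is 4.17 Ma; their difference is 488.33 Myr.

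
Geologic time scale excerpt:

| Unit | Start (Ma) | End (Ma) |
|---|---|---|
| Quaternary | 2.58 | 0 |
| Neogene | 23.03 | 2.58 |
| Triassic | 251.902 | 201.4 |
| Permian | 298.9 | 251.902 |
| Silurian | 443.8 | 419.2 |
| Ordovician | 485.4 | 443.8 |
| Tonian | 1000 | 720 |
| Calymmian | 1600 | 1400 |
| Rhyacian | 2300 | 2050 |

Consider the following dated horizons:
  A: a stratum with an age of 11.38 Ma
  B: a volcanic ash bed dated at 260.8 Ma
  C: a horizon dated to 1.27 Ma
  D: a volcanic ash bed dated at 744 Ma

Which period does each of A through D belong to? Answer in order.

A — Neogene; B — Permian; C — Quaternary; D — Tonian

Match each age against the start–end ranges in the excerpt: A = 11.38 Ma → Neogene (23.03–2.58); B = 260.8 Ma → Permian (298.9–251.902); C = 1.27 Ma → Quaternary (2.58–0); D = 744 Ma → Tonian (1000–720).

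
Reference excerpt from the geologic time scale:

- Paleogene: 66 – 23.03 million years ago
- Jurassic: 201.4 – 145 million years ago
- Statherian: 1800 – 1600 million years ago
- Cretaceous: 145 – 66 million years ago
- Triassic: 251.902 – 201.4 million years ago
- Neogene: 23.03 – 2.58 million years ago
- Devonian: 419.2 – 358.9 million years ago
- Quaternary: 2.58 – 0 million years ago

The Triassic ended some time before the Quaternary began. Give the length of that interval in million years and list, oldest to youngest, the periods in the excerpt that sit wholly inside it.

The Triassic closes at 201.4 Ma and the Quaternary opens at 2.58 Ma, so the interval is 201.4 − 2.58 = 198.82 Myr.
A period fits inside if it starts at or after 201.4 Ma and ends at or before 2.58 Ma; oldest first that gives Jurassic, Cretaceous, Paleogene, Neogene.

198.82 million years; Jurassic, Cretaceous, Paleogene, Neogene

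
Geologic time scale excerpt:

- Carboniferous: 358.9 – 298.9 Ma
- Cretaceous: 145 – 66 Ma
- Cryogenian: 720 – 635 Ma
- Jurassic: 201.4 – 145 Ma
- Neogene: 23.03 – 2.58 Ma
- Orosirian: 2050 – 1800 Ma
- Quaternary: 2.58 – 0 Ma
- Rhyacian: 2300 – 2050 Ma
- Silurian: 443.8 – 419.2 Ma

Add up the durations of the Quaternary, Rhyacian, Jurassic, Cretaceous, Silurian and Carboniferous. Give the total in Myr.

472.58 million years

Each duration: Quaternary = 2.58; Rhyacian = 250; Jurassic = 56.4; Cretaceous = 79; Silurian = 24.6; Carboniferous = 60.
Sum: 2.58 + 250 + 56.4 + 79 + 24.6 + 60 = 472.58 Myr.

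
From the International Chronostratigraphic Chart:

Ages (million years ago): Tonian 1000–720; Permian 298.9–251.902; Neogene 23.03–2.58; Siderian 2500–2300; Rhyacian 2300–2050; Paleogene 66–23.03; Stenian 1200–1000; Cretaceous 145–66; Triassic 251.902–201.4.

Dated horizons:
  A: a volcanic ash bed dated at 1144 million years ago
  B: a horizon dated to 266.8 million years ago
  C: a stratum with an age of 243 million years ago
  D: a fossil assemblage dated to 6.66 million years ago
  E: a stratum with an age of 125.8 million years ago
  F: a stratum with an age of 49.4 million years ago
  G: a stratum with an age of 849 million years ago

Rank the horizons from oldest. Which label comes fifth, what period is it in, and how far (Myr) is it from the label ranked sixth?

Larger Ma means older, so oldest first: A 1144 > G 849 > B 266.8 > C 243 > E 125.8 > F 49.4 > D 6.66.
Counting 5 along gives E (125.8 Ma); the excerpt puts that inside the Cretaceous, 145–66 Ma.
Next in line is F (49.4 Ma), and 125.8 − 49.4 = 76.4 Myr.

E, in the Cretaceous; 76.4 million years to F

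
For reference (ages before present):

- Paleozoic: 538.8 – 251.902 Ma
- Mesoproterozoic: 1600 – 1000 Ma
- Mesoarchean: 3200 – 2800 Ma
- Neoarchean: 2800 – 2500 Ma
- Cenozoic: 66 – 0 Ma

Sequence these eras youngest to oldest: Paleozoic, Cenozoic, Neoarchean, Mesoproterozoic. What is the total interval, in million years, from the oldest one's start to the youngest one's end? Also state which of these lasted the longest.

Start ages (Ma): Neoarchean 2800, Mesoproterozoic 1600, Paleozoic 538.8, Cenozoic 66.
Ordered youngest to oldest: Cenozoic, Paleozoic, Mesoproterozoic, Neoarchean.
Span = 2800 − 0 = 2800 Myr.
Durations: Mesoproterozoic 600, Paleozoic 286.898, Cenozoic 66, Neoarchean 300 → longest is Mesoproterozoic (600 Myr).

Cenozoic → Paleozoic → Mesoproterozoic → Neoarchean; total span 2800 Myr; longest is Mesoproterozoic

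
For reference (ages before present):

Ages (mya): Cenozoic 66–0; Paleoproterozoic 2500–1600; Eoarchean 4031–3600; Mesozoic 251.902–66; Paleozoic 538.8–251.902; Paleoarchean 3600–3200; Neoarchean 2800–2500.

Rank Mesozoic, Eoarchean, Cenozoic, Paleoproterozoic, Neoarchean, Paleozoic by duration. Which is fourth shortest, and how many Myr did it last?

Neoarchean, 300 million years

Durations: Mesozoic 185.902; Eoarchean 431; Cenozoic 66; Paleoproterozoic 900; Neoarchean 300; Paleozoic 286.898 Myr.
Sorted shortest-first: Cenozoic (66), Mesozoic (185.902), Paleozoic (286.898), Neoarchean (300), Eoarchean (431), Paleoproterozoic (900).
The fourth shortest is Neoarchean at 300 Myr.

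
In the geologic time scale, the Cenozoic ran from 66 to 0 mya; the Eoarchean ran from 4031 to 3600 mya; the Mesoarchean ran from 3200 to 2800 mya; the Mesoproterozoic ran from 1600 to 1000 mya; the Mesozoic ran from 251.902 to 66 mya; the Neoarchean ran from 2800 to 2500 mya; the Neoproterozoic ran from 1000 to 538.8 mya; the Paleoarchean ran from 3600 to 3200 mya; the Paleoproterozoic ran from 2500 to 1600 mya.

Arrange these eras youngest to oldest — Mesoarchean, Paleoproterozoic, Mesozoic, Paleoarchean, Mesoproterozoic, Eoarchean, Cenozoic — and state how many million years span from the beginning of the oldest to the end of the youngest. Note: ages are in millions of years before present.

Cenozoic, Mesozoic, Mesoproterozoic, Paleoproterozoic, Mesoarchean, Paleoarchean, Eoarchean; total span 4031 Myr

Start ages (Ma): Eoarchean 4031, Paleoarchean 3600, Mesoarchean 3200, Paleoproterozoic 2500, Mesoproterozoic 1600, Mesozoic 251.902, Cenozoic 66.
Ordered youngest to oldest: Cenozoic, Mesozoic, Mesoproterozoic, Paleoproterozoic, Mesoarchean, Paleoarchean, Eoarchean.
Span = 4031 − 0 = 4031 Myr.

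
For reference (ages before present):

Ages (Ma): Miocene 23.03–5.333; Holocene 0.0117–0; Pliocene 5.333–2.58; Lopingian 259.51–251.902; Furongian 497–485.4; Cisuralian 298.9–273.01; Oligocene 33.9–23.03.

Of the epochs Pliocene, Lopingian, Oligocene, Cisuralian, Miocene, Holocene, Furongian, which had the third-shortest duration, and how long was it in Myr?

Durations: Pliocene 2.753; Lopingian 7.608; Oligocene 10.87; Cisuralian 25.89; Miocene 17.697; Holocene 0.0117; Furongian 11.6 Myr.
Sorted shortest-first: Holocene (0.0117), Pliocene (2.753), Lopingian (7.608), Oligocene (10.87), Furongian (11.6), Miocene (17.697), Cisuralian (25.89).
The third shortest is Lopingian at 7.608 Myr.

Lopingian, 7.608 million years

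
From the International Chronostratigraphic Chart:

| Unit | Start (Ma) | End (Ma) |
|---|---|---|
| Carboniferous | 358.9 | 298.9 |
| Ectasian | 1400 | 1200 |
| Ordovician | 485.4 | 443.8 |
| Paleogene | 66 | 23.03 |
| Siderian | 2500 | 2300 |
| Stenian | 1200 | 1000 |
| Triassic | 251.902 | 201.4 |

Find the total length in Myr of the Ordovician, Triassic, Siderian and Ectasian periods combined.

Duration is start − end for each: (485.4 − 443.8) + (251.902 − 201.4) + (2500 − 2300) + (1400 − 1200).
That is 41.6 + 50.502 + 200 + 200, which totals 492.102 million years.

492.102 million years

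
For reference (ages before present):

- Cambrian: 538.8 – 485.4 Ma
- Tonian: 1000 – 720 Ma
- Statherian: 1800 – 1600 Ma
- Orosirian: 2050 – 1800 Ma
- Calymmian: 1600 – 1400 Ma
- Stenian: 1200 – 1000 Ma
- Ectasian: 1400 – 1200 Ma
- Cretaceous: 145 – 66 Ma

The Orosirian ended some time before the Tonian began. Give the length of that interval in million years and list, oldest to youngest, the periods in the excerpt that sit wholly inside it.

The Orosirian closes at 1800 Ma and the Tonian opens at 1000 Ma, so the interval is 1800 − 1000 = 800 Myr.
A period fits inside if it starts at or after 1800 Ma and ends at or before 1000 Ma; oldest first that gives Statherian, Calymmian, Ectasian, Stenian.

800 million years; Statherian, Calymmian, Ectasian, Stenian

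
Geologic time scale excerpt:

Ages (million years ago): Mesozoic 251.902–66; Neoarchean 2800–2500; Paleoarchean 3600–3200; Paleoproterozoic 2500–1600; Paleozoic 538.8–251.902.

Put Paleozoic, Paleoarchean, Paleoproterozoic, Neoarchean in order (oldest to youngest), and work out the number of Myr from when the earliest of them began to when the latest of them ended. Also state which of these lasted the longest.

From the excerpt: Paleozoic 538.8–251.902; Paleoarchean 3600–3200; Paleoproterozoic 2500–1600; Neoarchean 2800–2500 (Ma).
Larger Ma is earlier, so the oldest is Paleoarchean and the youngest is Paleozoic; oldest to youngest: Paleoarchean, Neoarchean, Paleoproterozoic, Paleozoic.
Oldest start 3600 minus youngest end 251.902 gives 3348.098 Myr overall.
Individual lengths (start − end): Paleoproterozoic 900; Neoarchean 300; Paleoarchean 400; Paleozoic 286.898. The largest is Paleoproterozoic at 900 Myr.

Paleoarchean, Neoarchean, Paleoproterozoic, Paleozoic; total span 3348.098 Myr; longest is Paleoproterozoic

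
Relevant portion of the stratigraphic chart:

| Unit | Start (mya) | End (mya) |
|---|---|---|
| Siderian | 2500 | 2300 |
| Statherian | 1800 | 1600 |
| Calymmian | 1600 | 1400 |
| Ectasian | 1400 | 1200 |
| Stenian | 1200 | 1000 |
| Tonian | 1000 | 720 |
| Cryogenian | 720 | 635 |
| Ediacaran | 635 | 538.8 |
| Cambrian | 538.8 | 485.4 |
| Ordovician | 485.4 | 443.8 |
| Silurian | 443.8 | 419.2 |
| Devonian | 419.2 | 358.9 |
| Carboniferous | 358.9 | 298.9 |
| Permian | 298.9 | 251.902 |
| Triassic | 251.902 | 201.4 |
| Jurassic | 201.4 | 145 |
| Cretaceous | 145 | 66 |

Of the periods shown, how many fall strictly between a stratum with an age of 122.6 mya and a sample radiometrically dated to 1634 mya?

14

The older date is 1634 Ma and the younger is 122.6 Ma.
Periods with start < 1634 and end > 122.6 Ma: Calymmian (1600–1400), Ectasian (1400–1200), Stenian (1200–1000), Tonian (1000–720), Cryogenian (720–635), Ediacaran (635–538.8), Cambrian (538.8–485.4), Ordovician (485.4–443.8), Silurian (443.8–419.2), Devonian (419.2–358.9), Carboniferous (358.9–298.9), Permian (298.9–251.902), Triassic (251.902–201.4), Jurassic (201.4–145).
That is 14 complete periods.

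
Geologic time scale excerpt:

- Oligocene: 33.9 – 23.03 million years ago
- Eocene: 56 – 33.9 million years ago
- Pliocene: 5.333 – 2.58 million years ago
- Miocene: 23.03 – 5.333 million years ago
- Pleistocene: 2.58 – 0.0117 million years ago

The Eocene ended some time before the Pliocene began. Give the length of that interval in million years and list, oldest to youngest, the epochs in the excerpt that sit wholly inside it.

28.567 million years; Oligocene, Miocene

End of Eocene = 33.9 Ma; start of Pliocene = 5.333 Ma.
Gap = 33.9 − 5.333 = 28.567 Myr.
Epochs wholly inside 33.9–5.333 Ma: Oligocene (33.9–23.03), Miocene (23.03–5.333).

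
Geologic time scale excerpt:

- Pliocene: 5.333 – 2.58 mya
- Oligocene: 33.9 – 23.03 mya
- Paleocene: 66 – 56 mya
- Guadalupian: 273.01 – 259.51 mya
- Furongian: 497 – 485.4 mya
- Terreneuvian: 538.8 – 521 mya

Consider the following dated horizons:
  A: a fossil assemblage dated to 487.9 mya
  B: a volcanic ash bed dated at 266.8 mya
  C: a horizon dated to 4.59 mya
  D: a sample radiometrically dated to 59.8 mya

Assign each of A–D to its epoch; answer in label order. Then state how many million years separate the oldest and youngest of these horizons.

A — Furongian; B — Guadalupian; C — Pliocene; D — Paleocene; span 483.31 million years

Match each age against the start–end ranges in the excerpt: A = 487.9 Ma → Furongian (497–485.4); B = 266.8 Ma → Guadalupian (273.01–259.51); C = 4.59 Ma → Pliocene (5.333–2.58); D = 59.8 Ma → Paleocene (66–56).
The largest age is 487.9 Ma and the smallest is 4.59 Ma; their difference is 483.31 Myr.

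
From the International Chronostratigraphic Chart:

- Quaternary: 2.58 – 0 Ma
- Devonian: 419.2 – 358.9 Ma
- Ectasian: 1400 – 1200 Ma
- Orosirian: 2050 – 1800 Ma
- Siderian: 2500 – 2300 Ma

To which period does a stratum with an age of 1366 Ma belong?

1366 Ma lies between 1400 and 1200 Ma, so it falls in the Ectasian.

Ectasian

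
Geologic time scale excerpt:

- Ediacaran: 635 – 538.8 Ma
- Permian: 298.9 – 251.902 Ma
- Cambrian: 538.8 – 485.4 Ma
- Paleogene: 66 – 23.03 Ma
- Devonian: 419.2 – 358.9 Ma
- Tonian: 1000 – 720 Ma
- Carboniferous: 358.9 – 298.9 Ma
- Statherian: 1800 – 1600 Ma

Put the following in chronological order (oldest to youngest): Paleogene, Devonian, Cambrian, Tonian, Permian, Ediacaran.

Tonian, Ediacaran, Cambrian, Devonian, Permian, Paleogene

The oldest of these is Tonian (starts 1000 Ma) and the youngest is Paleogene (ends 23.03 Ma).
In between, by decreasing start age: Ediacaran (635), Cambrian (538.8), Devonian (419.2), Permian (298.9).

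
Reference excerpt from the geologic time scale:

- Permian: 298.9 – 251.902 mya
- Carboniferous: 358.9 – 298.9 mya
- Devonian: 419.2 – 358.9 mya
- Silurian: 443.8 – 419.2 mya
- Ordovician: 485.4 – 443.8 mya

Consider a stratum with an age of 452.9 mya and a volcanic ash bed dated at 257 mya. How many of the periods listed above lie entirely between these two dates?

3

452.9 Ma sits inside the Ordovician (485.4–443.8) and 257 Ma inside the Permian (298.9–251.902); neither of those is wholly between the two dates.
The listed periods lying completely between them are Silurian, Devonian, Carboniferous — 3 in all.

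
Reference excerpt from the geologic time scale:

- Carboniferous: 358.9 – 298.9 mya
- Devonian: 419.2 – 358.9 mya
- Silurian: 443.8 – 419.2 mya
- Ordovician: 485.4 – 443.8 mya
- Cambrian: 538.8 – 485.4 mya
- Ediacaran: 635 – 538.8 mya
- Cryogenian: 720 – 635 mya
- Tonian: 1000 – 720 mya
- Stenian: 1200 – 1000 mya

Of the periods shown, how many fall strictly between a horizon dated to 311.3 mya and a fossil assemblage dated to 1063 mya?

The older date is 1063 Ma and the younger is 311.3 Ma.
Periods with start < 1063 and end > 311.3 Ma: Tonian (1000–720), Cryogenian (720–635), Ediacaran (635–538.8), Cambrian (538.8–485.4), Ordovician (485.4–443.8), Silurian (443.8–419.2), Devonian (419.2–358.9).
That is 7 complete periods.

7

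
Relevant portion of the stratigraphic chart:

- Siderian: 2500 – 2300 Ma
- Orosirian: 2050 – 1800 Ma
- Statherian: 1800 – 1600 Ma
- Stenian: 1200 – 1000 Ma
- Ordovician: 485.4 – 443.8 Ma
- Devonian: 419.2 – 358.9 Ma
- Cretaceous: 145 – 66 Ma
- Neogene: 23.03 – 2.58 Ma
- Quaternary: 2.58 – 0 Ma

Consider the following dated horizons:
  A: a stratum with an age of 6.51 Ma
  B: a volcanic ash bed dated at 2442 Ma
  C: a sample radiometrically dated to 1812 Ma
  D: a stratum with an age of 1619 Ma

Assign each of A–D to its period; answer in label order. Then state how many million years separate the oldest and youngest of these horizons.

A: 6.51 Ma lies in 23.03–2.58 Ma, so Neogene.
B: 2442 Ma lies in 2500–2300 Ma, so Siderian.
C: 1812 Ma lies in 2050–1800 Ma, so Orosirian.
D: 1619 Ma lies in 1800–1600 Ma, so Statherian.
Oldest = 2442 Ma, youngest = 6.51 Ma → span 2435.49 Myr.

A — Neogene; B — Siderian; C — Orosirian; D — Statherian; span 2435.49 million years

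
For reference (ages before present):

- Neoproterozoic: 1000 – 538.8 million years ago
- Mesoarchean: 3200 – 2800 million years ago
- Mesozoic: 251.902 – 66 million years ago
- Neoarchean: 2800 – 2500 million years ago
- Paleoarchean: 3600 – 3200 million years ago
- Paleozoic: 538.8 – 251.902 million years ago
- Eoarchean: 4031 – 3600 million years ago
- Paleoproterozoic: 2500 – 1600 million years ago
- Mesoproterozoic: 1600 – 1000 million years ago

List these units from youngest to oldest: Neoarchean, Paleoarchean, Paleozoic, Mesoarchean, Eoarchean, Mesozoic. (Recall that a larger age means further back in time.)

Mesozoic, Paleozoic, Neoarchean, Mesoarchean, Paleoarchean, Eoarchean

Read off each span (Ma): Neoarchean 2800–2500; Paleoarchean 3600–3200; Paleozoic 538.8–251.902; Mesoarchean 3200–2800; Eoarchean 4031–3600; Mesozoic 251.902–66.
Larger Ma is older, so oldest→youngest is Eoarchean, Paleoarchean, Mesoarchean, Neoarchean, Paleozoic, Mesozoic; reverse it for youngest→oldest.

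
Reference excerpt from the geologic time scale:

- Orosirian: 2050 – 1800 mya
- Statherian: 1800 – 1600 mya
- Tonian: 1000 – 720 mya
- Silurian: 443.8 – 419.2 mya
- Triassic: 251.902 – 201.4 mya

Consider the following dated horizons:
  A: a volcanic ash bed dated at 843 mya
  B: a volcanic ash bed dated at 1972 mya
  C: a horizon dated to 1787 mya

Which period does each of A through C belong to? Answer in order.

A — Tonian; B — Orosirian; C — Statherian

Match each age against the start–end ranges in the excerpt: A = 843 Ma → Tonian (1000–720); B = 1972 Ma → Orosirian (2050–1800); C = 1787 Ma → Statherian (1800–1600).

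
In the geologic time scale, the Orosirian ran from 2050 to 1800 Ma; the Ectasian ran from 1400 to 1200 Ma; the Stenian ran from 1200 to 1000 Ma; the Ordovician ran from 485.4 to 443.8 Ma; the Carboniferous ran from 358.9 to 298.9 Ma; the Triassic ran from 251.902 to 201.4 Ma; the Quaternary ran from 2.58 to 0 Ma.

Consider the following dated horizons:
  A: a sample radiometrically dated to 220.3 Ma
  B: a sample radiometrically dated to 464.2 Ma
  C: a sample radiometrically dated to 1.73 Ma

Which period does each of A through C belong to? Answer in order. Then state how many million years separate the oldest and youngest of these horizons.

A: 220.3 Ma lies in 251.902–201.4 Ma, so Triassic.
B: 464.2 Ma lies in 485.4–443.8 Ma, so Ordovician.
C: 1.73 Ma lies in 2.58–0 Ma, so Quaternary.
Oldest = 464.2 Ma, youngest = 1.73 Ma → span 462.47 Myr.

A — Triassic; B — Ordovician; C — Quaternary; span 462.47 million years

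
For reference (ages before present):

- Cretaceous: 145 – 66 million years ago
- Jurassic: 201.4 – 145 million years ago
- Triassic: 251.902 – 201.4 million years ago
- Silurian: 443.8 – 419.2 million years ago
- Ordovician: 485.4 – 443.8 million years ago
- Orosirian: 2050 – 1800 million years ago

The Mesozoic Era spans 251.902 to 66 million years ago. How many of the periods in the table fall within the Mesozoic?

3

Periods inside 251.902–66 Ma: Triassic, Jurassic, Cretaceous — 3 in total.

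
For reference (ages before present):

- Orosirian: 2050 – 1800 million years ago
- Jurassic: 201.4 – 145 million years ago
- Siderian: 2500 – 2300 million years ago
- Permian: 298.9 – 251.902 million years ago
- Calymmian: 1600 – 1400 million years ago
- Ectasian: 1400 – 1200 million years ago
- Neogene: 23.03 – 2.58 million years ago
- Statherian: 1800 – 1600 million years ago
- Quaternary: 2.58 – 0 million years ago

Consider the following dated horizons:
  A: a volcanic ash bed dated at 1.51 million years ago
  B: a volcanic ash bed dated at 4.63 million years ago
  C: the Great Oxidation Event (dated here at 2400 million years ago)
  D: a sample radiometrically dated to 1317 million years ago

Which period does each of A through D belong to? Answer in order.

Match each age against the start–end ranges in the excerpt: A = 1.51 Ma → Quaternary (2.58–0); B = 4.63 Ma → Neogene (23.03–2.58); C = 2400 Ma → Siderian (2500–2300); D = 1317 Ma → Ectasian (1400–1200).

A — Quaternary; B — Neogene; C — Siderian; D — Ectasian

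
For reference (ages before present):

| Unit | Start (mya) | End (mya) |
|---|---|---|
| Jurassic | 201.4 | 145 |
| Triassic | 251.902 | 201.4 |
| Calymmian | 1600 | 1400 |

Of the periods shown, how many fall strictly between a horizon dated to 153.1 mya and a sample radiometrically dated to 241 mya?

Checking each listed span, none has both start < 241 Ma and end > 153.1 Ma — every period straddles one of the two dates or lies outside them — so the count is 0.

0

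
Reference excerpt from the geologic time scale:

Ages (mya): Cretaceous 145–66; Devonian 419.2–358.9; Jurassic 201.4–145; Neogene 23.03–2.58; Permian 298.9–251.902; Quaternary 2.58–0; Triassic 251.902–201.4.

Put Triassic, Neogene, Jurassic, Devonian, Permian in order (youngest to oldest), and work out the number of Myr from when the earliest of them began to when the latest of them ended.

From the excerpt: Triassic 251.902–201.4; Neogene 23.03–2.58; Jurassic 201.4–145; Devonian 419.2–358.9; Permian 298.9–251.902 (Ma).
Larger Ma is earlier, so the oldest is Devonian and the youngest is Neogene; youngest to oldest: Neogene, Jurassic, Triassic, Permian, Devonian.
Oldest start 419.2 minus youngest end 2.58 gives 416.62 Myr overall.

Neogene → Jurassic → Triassic → Permian → Devonian; total span 416.62 Myr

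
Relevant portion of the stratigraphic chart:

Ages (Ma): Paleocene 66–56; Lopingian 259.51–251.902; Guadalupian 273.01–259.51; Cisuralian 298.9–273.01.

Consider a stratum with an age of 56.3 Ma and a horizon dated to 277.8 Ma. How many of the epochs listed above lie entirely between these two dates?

The older date is 277.8 Ma and the younger is 56.3 Ma.
Epochs with start < 277.8 and end > 56.3 Ma: Guadalupian (273.01–259.51), Lopingian (259.51–251.902).
That is 2 complete epochs.

2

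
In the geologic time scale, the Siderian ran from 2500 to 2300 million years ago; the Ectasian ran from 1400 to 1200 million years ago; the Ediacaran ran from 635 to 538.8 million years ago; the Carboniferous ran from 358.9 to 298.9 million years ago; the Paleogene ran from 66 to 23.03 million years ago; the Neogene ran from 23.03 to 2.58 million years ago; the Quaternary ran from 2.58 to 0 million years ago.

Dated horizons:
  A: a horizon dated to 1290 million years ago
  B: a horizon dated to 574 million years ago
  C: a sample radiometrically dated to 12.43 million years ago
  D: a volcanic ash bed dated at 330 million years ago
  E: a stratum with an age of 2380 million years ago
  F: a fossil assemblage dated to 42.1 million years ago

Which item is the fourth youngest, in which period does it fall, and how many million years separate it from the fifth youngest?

Sorted youngest-first by Ma: C (12.43), F (42.1), D (330), B (574), A (1290), E (2380).
The fourth youngest is B at 574 Ma, which lies in 635–538.8 Ma: the Ediacaran.
The fifth youngest is A at 1290 Ma; separation = |574 − 1290| = 716 Myr.

B, in the Ediacaran; 716 million years to A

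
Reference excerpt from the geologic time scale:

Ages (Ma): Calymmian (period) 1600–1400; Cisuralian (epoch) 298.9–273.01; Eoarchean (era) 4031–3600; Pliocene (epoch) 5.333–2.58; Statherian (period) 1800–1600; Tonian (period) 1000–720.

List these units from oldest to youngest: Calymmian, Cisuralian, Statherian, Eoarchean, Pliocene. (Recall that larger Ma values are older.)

Sorting by start age (descending Ma, since larger Ma = older): Eoarchean began 4031, Statherian began 1800, Calymmian began 1600, Cisuralian began 298.9, Pliocene began 5.333.

Eoarchean → Statherian → Calymmian → Cisuralian → Pliocene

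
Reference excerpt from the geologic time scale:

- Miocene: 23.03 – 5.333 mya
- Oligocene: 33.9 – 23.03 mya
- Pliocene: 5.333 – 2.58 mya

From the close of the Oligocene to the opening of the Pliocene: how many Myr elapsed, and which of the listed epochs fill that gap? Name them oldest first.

17.697 million years; Miocene

The Oligocene closes at 23.03 Ma and the Pliocene opens at 5.333 Ma, so the interval is 23.03 − 5.333 = 17.697 Myr.
An epoch fits inside if it starts at or after 23.03 Ma and ends at or before 5.333 Ma; oldest first that gives Miocene.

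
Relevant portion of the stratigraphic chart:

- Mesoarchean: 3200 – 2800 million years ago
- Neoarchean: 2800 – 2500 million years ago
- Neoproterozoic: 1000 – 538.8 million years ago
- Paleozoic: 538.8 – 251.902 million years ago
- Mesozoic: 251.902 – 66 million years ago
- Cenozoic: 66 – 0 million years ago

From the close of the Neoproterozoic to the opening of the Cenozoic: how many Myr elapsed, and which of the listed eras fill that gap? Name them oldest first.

End of Neoproterozoic = 538.8 Ma; start of Cenozoic = 66 Ma.
Gap = 538.8 − 66 = 472.8 Myr.
Eras wholly inside 538.8–66 Ma: Paleozoic (538.8–251.902), Mesozoic (251.902–66).

472.8 million years; Paleozoic, Mesozoic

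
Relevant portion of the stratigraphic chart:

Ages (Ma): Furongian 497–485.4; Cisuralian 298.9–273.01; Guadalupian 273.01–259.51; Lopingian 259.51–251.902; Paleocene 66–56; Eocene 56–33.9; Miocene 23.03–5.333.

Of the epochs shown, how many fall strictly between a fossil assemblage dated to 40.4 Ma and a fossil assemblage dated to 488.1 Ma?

488.1 Ma sits inside the Furongian (497–485.4) and 40.4 Ma inside the Eocene (56–33.9); neither of those is wholly between the two dates.
The listed epochs lying completely between them are Cisuralian, Guadalupian, Lopingian, Paleocene — 4 in all.

4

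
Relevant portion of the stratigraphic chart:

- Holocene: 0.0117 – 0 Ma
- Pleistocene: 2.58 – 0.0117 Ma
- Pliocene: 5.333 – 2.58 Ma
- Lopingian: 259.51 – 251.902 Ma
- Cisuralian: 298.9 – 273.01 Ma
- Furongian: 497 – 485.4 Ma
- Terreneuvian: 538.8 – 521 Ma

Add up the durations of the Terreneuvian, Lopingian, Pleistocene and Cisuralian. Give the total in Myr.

53.8663 million years

Each duration: Terreneuvian = 17.8; Lopingian = 7.608; Pleistocene = 2.5683; Cisuralian = 25.89.
Sum: 17.8 + 7.608 + 2.5683 + 25.89 = 53.8663 Myr.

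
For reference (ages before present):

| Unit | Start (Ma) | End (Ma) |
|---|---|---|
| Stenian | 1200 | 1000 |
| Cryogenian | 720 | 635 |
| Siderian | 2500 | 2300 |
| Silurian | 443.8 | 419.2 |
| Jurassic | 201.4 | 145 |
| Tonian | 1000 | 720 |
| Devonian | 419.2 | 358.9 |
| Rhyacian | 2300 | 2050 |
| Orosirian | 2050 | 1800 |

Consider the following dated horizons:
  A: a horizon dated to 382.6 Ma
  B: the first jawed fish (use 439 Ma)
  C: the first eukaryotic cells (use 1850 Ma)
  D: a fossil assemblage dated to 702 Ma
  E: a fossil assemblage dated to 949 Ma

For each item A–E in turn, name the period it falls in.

Match each age against the start–end ranges in the excerpt: A = 382.6 Ma → Devonian (419.2–358.9); B = 439 Ma → Silurian (443.8–419.2); C = 1850 Ma → Orosirian (2050–1800); D = 702 Ma → Cryogenian (720–635); E = 949 Ma → Tonian (1000–720).

A — Devonian; B — Silurian; C — Orosirian; D — Cryogenian; E — Tonian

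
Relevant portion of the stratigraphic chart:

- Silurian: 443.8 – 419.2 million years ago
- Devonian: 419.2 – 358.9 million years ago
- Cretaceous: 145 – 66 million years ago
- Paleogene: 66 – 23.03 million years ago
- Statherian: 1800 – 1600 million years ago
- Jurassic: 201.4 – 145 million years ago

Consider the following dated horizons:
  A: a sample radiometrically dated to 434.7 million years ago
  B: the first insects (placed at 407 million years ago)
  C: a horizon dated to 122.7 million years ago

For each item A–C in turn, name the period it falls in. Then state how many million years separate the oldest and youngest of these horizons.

A — Silurian; B — Devonian; C — Cretaceous; span 312 million years

Match each age against the start–end ranges in the excerpt: A = 434.7 Ma → Silurian (443.8–419.2); B = 407 Ma → Devonian (419.2–358.9); C = 122.7 Ma → Cretaceous (145–66).
The largest age is 434.7 Ma and the smallest is 122.7 Ma; their difference is 312 Myr.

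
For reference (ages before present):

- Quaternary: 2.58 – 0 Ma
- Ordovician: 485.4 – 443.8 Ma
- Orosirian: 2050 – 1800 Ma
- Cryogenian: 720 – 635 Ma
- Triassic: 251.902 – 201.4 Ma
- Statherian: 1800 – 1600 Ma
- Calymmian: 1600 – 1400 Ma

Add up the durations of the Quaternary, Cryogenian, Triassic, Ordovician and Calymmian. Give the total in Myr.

Duration is start − end for each: (2.58 − 0) + (720 − 635) + (251.902 − 201.4) + (485.4 − 443.8) + (1600 − 1400).
That is 2.58 + 85 + 50.502 + 41.6 + 200, which totals 379.682 million years.

379.682 million years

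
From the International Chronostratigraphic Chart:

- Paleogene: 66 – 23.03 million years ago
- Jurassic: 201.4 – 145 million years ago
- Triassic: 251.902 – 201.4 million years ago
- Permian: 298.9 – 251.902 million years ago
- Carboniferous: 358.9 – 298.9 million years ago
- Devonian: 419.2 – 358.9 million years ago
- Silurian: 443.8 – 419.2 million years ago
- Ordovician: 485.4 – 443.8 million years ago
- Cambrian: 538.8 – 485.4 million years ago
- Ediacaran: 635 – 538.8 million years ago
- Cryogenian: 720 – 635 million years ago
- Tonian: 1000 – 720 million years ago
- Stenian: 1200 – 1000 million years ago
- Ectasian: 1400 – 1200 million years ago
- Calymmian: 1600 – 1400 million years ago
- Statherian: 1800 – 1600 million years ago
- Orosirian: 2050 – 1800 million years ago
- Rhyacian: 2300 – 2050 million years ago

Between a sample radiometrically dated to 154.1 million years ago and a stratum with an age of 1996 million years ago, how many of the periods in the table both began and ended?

The older date is 1996 Ma and the younger is 154.1 Ma.
Periods with start < 1996 and end > 154.1 Ma: Statherian (1800–1600), Calymmian (1600–1400), Ectasian (1400–1200), Stenian (1200–1000), Tonian (1000–720), Cryogenian (720–635), Ediacaran (635–538.8), Cambrian (538.8–485.4), Ordovician (485.4–443.8), Silurian (443.8–419.2), Devonian (419.2–358.9), Carboniferous (358.9–298.9), Permian (298.9–251.902), Triassic (251.902–201.4).
That is 14 complete periods.

14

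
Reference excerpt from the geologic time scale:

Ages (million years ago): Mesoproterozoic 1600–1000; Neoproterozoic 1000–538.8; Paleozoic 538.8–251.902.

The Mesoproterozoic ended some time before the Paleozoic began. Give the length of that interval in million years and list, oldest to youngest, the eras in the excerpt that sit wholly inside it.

End of Mesoproterozoic = 1000 Ma; start of Paleozoic = 538.8 Ma.
Gap = 1000 − 538.8 = 461.2 Myr.
Eras wholly inside 1000–538.8 Ma: Neoproterozoic (1000–538.8).

461.2 million years; Neoproterozoic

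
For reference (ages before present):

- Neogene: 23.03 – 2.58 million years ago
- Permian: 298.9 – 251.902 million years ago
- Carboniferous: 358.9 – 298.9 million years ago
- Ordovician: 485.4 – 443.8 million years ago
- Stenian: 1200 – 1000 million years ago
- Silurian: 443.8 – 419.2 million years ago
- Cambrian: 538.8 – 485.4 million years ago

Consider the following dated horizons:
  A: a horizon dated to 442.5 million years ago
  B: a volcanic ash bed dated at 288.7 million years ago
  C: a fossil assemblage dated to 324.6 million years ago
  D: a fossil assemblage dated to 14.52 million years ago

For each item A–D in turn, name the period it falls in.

A — Silurian; B — Permian; C — Carboniferous; D — Neogene

Match each age against the start–end ranges in the excerpt: A = 442.5 Ma → Silurian (443.8–419.2); B = 288.7 Ma → Permian (298.9–251.902); C = 324.6 Ma → Carboniferous (358.9–298.9); D = 14.52 Ma → Neogene (23.03–2.58).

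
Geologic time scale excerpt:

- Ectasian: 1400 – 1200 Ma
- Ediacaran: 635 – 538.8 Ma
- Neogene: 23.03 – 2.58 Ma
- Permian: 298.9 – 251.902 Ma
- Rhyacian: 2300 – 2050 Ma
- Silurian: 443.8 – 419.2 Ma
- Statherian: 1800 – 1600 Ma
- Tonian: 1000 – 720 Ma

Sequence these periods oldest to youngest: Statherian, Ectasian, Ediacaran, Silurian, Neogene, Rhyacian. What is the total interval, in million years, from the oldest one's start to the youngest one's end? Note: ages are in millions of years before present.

Start ages (Ma): Rhyacian 2300, Statherian 1800, Ectasian 1400, Ediacaran 635, Silurian 443.8, Neogene 23.03.
Ordered oldest to youngest: Rhyacian, Statherian, Ectasian, Ediacaran, Silurian, Neogene.
Span = 2300 − 2.58 = 2297.42 Myr.

Rhyacian → Statherian → Ectasian → Ediacaran → Silurian → Neogene; total span 2297.42 Myr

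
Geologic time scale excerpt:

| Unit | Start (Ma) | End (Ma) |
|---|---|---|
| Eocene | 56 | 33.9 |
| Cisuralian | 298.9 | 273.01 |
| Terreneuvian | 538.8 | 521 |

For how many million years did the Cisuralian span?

298.9 − 273.01 = 25.89 million years.

25.89 million years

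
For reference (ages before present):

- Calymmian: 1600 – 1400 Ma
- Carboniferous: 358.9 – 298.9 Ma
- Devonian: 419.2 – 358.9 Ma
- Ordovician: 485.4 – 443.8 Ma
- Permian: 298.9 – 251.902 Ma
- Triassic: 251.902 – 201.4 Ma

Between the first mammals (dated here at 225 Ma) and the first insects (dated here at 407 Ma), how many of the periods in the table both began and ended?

407 Ma sits inside the Devonian (419.2–358.9) and 225 Ma inside the Triassic (251.902–201.4); neither of those is wholly between the two dates.
The listed periods lying completely between them are Carboniferous, Permian — 2 in all.

2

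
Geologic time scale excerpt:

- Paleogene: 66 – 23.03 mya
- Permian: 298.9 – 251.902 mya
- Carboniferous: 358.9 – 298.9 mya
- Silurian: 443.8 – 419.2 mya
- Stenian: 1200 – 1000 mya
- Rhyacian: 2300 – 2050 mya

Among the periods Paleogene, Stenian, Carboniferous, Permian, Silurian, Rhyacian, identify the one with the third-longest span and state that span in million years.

Durations: Paleogene 42.97; Stenian 200; Carboniferous 60; Permian 46.998; Silurian 24.6; Rhyacian 250 Myr.
Sorted longest-first: Rhyacian (250), Stenian (200), Carboniferous (60), Permian (46.998), Paleogene (42.97), Silurian (24.6).
The third longest is Carboniferous at 60 Myr.

Carboniferous, 60 million years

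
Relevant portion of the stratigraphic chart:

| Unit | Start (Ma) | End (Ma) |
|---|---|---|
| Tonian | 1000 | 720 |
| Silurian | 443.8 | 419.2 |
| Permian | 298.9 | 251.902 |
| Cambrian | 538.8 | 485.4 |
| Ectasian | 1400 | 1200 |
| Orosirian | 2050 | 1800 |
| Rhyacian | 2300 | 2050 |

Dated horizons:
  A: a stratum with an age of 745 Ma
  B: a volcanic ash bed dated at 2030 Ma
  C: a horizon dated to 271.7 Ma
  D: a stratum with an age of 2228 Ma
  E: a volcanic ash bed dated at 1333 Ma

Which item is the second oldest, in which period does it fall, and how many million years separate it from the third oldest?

B, in the Orosirian; 697 million years to E

Larger Ma means older, so oldest first: D 2228 > B 2030 > E 1333 > A 745 > C 271.7.
Counting 2 along gives B (2030 Ma); the excerpt puts that inside the Orosirian, 2050–1800 Ma.
Next in line is E (1333 Ma), and 2030 − 1333 = 697 Myr.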